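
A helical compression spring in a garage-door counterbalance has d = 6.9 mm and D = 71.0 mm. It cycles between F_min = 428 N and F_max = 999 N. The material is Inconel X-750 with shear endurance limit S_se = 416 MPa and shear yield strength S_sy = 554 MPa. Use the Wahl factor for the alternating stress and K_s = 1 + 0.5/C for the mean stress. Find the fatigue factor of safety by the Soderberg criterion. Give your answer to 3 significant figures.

0.852

C = D/d = 71.0/6.9 = 10.2899; K_W = (4C−1)/(4C−4)+0.615/C = 1.1405; K_s = 1+0.5/C = 1.0486
F_a = (F_max−F_min)/2 = 285.5 N; F_m = (F_max+F_min)/2 = 713.5 N
τ_a = K_W·8F_aD/(πd³) = 1.1405 × 157.13 = 179.21 MPa
τ_m = K_s·8F_mD/(πd³) = 1.0486 × 392.69 = 411.77 MPa
Soderberg: 1/n_f = τ_a/S_se + τ_m/S_sy = 179.21/416 + 411.77/554 = 0.43078 + 0.74326 = 1.174
n_f = 1/1.174 = 0.8518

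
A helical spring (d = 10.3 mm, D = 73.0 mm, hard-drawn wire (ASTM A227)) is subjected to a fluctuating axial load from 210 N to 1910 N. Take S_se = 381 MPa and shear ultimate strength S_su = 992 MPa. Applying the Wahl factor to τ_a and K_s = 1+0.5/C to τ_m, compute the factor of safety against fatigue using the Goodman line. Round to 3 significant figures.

1.53

C = D/d = 73.0/10.3 = 7.0874; K_W = (4C−1)/(4C−4)+0.615/C = 1.2100; K_s = 1+0.5/C = 1.0705
F_a = (F_max−F_min)/2 = 850 N; F_m = (F_max+F_min)/2 = 1060 N
τ_a = K_W·8F_aD/(πd³) = 1.2100 × 144.6 = 174.96 MPa
τ_m = K_s·8F_mD/(πd³) = 1.0705 × 180.33 = 193.05 MPa
Goodman: 1/n_f = τ_a/S_se + τ_m/S_su = 174.96/381 + 193.05/992 = 0.45922 + 0.19460 = 0.65383
n_f = 1/0.65383 = 1.529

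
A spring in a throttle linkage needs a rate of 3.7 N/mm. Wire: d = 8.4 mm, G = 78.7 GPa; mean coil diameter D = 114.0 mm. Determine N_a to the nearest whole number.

N_a = Gd⁴/(8D³k) = (78.7×10³ × 8.4⁴)/(8 × 114.0³ × 3.7)
    = 3.91825e+08 / 4.38537e+07 = 8.935 → 9 coils

9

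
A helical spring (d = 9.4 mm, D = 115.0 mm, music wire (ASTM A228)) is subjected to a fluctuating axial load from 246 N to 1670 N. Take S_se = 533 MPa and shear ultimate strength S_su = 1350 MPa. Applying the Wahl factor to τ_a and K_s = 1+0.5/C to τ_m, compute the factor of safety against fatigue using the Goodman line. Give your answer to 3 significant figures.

1.27

C = D/d = 115.0/9.4 = 12.2340; K_W = (4C−1)/(4C−4)+0.615/C = 1.1170; K_s = 1+0.5/C = 1.0409
F_a = (F_max−F_min)/2 = 712 N; F_m = (F_max+F_min)/2 = 958 N
τ_a = K_W·8F_aD/(πd³) = 1.1170 × 251.04 = 280.41 MPa
τ_m = K_s·8F_mD/(πd³) = 1.0409 × 337.77 = 351.57 MPa
Goodman: 1/n_f = τ_a/S_se + τ_m/S_su = 280.41/533 + 351.57/1350 = 0.52610 + 0.26042 = 0.78653
n_f = 1/0.78653 = 1.271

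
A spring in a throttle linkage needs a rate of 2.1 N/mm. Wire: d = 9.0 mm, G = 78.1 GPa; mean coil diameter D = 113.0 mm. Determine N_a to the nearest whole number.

21

N_a = Gd⁴/(8D³k) = (78.1×10³ × 9.0⁴)/(8 × 113.0³ × 2.1)
    = 5.12414e+08 / 2.42407e+07 = 21.14 → 21 coils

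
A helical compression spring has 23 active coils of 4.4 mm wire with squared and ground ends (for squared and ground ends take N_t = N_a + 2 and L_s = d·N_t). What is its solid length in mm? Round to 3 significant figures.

squared and ground ends: N_t = N_a + 2 = 23 + 2 = 25
L_s = d·N_t = 4.4 × 25 = 110 mm

110 mm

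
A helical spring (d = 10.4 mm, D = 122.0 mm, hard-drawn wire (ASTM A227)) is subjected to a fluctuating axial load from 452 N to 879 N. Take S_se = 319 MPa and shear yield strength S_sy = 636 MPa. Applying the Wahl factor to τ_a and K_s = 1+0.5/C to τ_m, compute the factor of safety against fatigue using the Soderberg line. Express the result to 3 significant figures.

1.97

C = D/d = 122.0/10.4 = 11.7308; K_W = (4C−1)/(4C−4)+0.615/C = 1.1223; K_s = 1+0.5/C = 1.0426
F_a = (F_max−F_min)/2 = 213.5 N; F_m = (F_max+F_min)/2 = 665.5 N
τ_a = K_W·8F_aD/(πd³) = 1.1223 × 58.965 = 66.178 MPa
τ_m = K_s·8F_mD/(πd³) = 1.0426 × 183.8 = 191.64 MPa
Soderberg: 1/n_f = τ_a/S_se + τ_m/S_sy = 66.178/319 + 191.64/636 = 0.20745 + 0.30131 = 0.50877
n_f = 1/0.50877 = 1.966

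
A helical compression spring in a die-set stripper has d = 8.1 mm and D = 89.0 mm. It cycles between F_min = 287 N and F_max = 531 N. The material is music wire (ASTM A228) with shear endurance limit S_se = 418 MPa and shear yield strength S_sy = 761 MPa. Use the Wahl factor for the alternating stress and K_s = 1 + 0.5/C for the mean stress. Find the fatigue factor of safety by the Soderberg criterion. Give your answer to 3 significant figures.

C = D/d = 89.0/8.1 = 10.9877; K_W = (4C−1)/(4C−4)+0.615/C = 1.1311; K_s = 1+0.5/C = 1.0455
F_a = (F_max−F_min)/2 = 122 N; F_m = (F_max+F_min)/2 = 409 N
τ_a = K_W·8F_aD/(πd³) = 1.1311 × 52.028 = 58.847 MPa
τ_m = K_s·8F_mD/(πd³) = 1.0455 × 174.42 = 182.36 MPa
Soderberg: 1/n_f = τ_a/S_se + τ_m/S_sy = 58.847/418 + 182.36/761 = 0.14078 + 0.23963 = 0.38041
n_f = 1/0.38041 = 2.629

2.63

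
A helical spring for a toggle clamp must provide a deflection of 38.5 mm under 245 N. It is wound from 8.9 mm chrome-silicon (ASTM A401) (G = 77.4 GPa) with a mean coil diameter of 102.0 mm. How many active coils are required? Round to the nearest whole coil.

Required rate k = F/δ = 245/38.5 = 6.3636 N/mm
N_a = Gd⁴/(8D³k) = (77.4×10³ × 8.9⁴)/(8 × 102.0³ × 6.3636)
    = 4.85625e+08 / 5.40251e+07 = 8.989 → 9 coils

9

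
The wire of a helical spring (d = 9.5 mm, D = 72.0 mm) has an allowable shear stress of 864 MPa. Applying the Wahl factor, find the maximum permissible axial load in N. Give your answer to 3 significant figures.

C = D/d = 72.0/9.5 = 7.5789
K_W = (4C−1)/(4C−4) + 0.615/C = 29.316/26.316 + 0.0811 = 1.1951
τ_max = K·8FD/(πd³) → F_max = τ_allow·πd³/(8DK)
F_max = 864·π·9.5³/(8·72.0·1.1951) = 2.3272e+06/688.4 = 3380.6 N

3380 N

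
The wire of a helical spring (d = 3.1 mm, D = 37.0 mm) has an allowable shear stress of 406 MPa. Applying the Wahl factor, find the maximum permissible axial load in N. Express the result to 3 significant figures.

C = D/d = 37.0/3.1 = 11.9355
K_W = (4C−1)/(4C−4) + 0.615/C = 46.742/43.742 + 0.0515 = 1.1201
τ_max = K·8FD/(πd³) → F_max = τ_allow·πd³/(8DK)
F_max = 406·π·3.1³/(8·37.0·1.1201) = 37998/331.55 = 114.61 N

115 N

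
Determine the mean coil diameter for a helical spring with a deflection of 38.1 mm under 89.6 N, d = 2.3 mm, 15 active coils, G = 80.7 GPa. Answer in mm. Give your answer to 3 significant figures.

20.0 mm

Required rate k = F/δ = 89.6/38.1 = 2.3517 N/mm
D = (Gd⁴/(8N_a·k))^(1/3) = (80.7×10³·2.3⁴/(8·15·2.3517))^(1/3)
  = (8002.41)^(1/3) = 20.0020 mm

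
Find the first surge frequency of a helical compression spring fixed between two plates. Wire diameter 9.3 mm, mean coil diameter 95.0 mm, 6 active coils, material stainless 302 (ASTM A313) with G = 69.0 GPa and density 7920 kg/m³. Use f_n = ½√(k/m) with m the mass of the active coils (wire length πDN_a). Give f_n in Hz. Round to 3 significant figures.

k = Gd⁴/(8D³N_a) = (69.0×10³)(9.3⁴)/(8·95.0³·6) = 12.542 N/mm = 12542 N/m
Wire length L = πDN_a = π·95.0·6 = 1790.7 mm
m = ρ·(πd²/4)·L = 7920 × 67.929×10⁻⁶ m² × 1.7907 m = 0.9634 kg
f_n = ½√(k/m) = 0.5·√(12542/0.9634) = 0.5·√(13019) = 57.049 Hz

57.0 Hz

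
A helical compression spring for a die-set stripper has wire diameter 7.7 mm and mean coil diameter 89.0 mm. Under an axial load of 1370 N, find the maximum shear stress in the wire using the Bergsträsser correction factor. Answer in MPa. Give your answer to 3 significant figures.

759 MPa

Spring index C = D/d = 89.0/7.7 = 11.5584
K_B = (4C+2)/(4C−3) = 48.234/43.234 = 1.1157
τ₀ = 8FD/(πd³) = 8·1370·89.0/(π·7.7³) = 975440/1434.2 = 680.11 MPa
τ_max = K·τ₀ = 1.1157 × 680.11 = 758.76 MPa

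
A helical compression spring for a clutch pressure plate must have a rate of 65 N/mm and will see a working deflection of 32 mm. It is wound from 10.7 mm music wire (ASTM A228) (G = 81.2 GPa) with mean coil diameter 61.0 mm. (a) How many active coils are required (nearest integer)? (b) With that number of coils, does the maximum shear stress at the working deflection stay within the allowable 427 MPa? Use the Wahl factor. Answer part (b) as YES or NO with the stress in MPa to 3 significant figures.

N_a = Gd⁴/(8D³k) = (81.2×10³)(10.7⁴)/(8·61.0³·65) = 9.018 → N_a = 9
Actual rate k = Gd⁴/(8D³·9) = 65.128 N/mm
Working load F = kδ = 65.128·32 = 2084.1 N
C = 61.0/10.7 = 5.7009; K_W = (4C−1)/(4C−4)+0.615/C = 1.2674
τ_max = K_W·8FD/(πd³) = 1.2674·264.26 = 334.93 MPa
τ_max ≤ 427 MPa → acceptable

(a) 9 coils; (b) YES, τ_max = 335 MPa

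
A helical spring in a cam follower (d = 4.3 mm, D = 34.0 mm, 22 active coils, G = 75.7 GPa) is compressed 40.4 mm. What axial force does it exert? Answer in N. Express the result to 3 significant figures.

151 N

k = Gd⁴/(8D³N_a) = (75.7×10³)(4.3⁴)/(8·34.0³·22) = 3.7413 N/mm
F = k·δ = 3.7413 × 40.4 = 151.15 N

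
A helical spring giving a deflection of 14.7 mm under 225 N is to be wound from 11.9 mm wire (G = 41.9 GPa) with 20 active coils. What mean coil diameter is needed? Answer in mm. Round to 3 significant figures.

Required rate k = F/δ = 225/14.7 = 15.306 N/mm
D = (Gd⁴/(8N_a·k))^(1/3) = (41.9×10³·11.9⁴/(8·20·15.306))^(1/3)
  = (343097)^(1/3) = 70.0066 mm

70.0 mm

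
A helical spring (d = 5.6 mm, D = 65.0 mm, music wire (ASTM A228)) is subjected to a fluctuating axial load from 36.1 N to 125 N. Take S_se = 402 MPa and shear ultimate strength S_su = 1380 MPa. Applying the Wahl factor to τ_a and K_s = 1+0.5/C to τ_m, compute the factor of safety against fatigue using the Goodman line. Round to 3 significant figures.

C = D/d = 65.0/5.6 = 11.6071; K_W = (4C−1)/(4C−4)+0.615/C = 1.1237; K_s = 1+0.5/C = 1.0431
F_a = (F_max−F_min)/2 = 44.45 N; F_m = (F_max+F_min)/2 = 80.55 N
τ_a = K_W·8F_aD/(πd³) = 1.1237 × 41.895 = 47.077 MPa
τ_m = K_s·8F_mD/(πd³) = 1.0431 × 75.92 = 79.19 MPa
Goodman: 1/n_f = τ_a/S_se + τ_m/S_su = 47.077/402 + 79.19/1380 = 0.11711 + 0.05738 = 0.17449
n_f = 1/0.17449 = 5.731

5.73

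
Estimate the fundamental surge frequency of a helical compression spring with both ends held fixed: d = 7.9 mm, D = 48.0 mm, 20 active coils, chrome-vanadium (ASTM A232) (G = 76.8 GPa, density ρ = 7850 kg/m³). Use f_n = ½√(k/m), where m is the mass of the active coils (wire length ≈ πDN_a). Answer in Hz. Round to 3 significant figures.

60.3 Hz

k = Gd⁴/(8D³N_a) = (76.8×10³)(7.9⁴)/(8·48.0³·20) = 16.905 N/mm = 16905 N/m
Wire length L = πDN_a = π·48.0·20 = 3015.9 mm
m = ρ·(πd²/4)·L = 7850 × 49.017×10⁻⁶ m² × 3.0159 m = 1.1605 kg
f_n = ½√(k/m) = 0.5·√(16905/1.1605) = 0.5·√(14568) = 60.348 Hz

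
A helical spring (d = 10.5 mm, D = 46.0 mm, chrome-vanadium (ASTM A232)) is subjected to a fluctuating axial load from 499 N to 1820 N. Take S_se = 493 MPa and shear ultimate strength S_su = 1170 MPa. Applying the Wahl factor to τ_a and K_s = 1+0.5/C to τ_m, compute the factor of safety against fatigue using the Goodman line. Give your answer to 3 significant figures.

C = D/d = 46.0/10.5 = 4.3810; K_W = (4C−1)/(4C−4)+0.615/C = 1.3622; K_s = 1+0.5/C = 1.1141
F_a = (F_max−F_min)/2 = 660.5 N; F_m = (F_max+F_min)/2 = 1159.5 N
τ_a = K_W·8F_aD/(πd³) = 1.3622 × 66.835 = 91.043 MPa
τ_m = K_s·8F_mD/(πd³) = 1.1141 × 117.33 = 130.72 MPa
Goodman: 1/n_f = τ_a/S_se + τ_m/S_su = 91.043/493 + 130.72/1170 = 0.18467 + 0.11173 = 0.2964
n_f = 1/0.2964 = 3.374

3.37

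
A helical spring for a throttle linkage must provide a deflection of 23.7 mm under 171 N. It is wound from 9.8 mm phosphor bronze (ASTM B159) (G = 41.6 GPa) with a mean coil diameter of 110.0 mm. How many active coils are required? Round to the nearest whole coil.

5

Required rate k = F/δ = 171/23.7 = 7.2152 N/mm
N_a = Gd⁴/(8D³k) = (41.6×10³ × 9.8⁴)/(8 × 110.0³ × 7.2152)
    = 3.83705e+08 / 7.68273e+07 = 4.994 → 5 coils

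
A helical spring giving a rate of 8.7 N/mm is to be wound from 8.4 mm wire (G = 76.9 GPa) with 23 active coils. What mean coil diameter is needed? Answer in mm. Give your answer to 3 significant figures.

62.1 mm

D = (Gd⁴/(8N_a·k))^(1/3) = (76.9×10³·8.4⁴/(8·23·8.7))^(1/3)
  = (239170)^(1/3) = 62.0729 mm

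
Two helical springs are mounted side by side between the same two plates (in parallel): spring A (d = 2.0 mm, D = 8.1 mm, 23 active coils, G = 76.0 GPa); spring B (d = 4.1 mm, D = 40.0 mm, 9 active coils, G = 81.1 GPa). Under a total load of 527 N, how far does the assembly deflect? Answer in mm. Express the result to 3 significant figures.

30.3 mm

k_A = Gd⁴/(8D³N_a) = (76.0×10³)(2.0⁴)/(8·8.1³·23) = 12.435 N/mm
k_B = Gd⁴/(8D³N_a) = (81.1×10³)(4.1⁴)/(8·40.0³·9) = 4.9733 N/mm
Parallel: k_eq = 12.435 + 4.9733 = 17.409 N/mm
δ = F/k_eq = 527/17.409 = 30.272 mm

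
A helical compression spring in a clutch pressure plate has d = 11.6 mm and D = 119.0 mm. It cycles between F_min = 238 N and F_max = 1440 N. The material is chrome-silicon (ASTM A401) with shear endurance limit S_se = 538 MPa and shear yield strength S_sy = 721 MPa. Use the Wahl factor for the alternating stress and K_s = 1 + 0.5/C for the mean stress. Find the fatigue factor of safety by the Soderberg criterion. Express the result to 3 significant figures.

C = D/d = 119.0/11.6 = 10.2586; K_W = (4C−1)/(4C−4)+0.615/C = 1.1410; K_s = 1+0.5/C = 1.0487
F_a = (F_max−F_min)/2 = 601 N; F_m = (F_max+F_min)/2 = 839 N
τ_a = K_W·8F_aD/(πd³) = 1.1410 × 116.68 = 133.12 MPa
τ_m = K_s·8F_mD/(πd³) = 1.0487 × 162.88 = 170.82 MPa
Soderberg: 1/n_f = τ_a/S_se + τ_m/S_sy = 133.12/538 + 170.82/721 = 0.24744 + 0.23692 = 0.48437
n_f = 1/0.48437 = 2.065

2.06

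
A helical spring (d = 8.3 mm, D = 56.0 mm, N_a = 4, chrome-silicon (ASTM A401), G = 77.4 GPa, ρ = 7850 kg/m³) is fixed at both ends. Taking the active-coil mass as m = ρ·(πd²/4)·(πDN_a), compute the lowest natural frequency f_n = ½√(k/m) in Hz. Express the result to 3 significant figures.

234 Hz

k = Gd⁴/(8D³N_a) = (77.4×10³)(8.3⁴)/(8·56.0³·4) = 65.364 N/mm = 65364 N/m
Wire length L = πDN_a = π·56.0·4 = 703.72 mm
m = ρ·(πd²/4)·L = 7850 × 54.106×10⁻⁶ m² × 0.70372 m = 0.29889 kg
f_n = ½√(k/m) = 0.5·√(65364/0.29889) = 0.5·√(2.1869e+05) = 233.82 Hz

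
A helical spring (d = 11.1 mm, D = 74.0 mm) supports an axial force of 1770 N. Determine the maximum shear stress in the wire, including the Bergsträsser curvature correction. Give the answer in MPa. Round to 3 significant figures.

Spring index C = D/d = 74.0/11.1 = 6.6667
K_B = (4C+2)/(4C−3) = 28.667/23.667 = 1.2113
τ₀ = 8FD/(πd³) = 8·1770·74.0/(π·11.1³) = 1.04784e+06/4296.5 = 243.88 MPa
τ_max = K·τ₀ = 1.2113 × 243.88 = 295.4 MPa

295 MPa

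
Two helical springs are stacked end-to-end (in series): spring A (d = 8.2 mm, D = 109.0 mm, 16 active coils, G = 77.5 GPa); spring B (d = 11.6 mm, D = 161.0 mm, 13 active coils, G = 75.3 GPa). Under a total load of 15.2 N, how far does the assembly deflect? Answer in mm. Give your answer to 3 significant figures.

12.0 mm

k_A = Gd⁴/(8D³N_a) = (77.5×10³)(8.2⁴)/(8·109.0³·16) = 2.1138 N/mm
k_B = Gd⁴/(8D³N_a) = (75.3×10³)(11.6⁴)/(8·161.0³·13) = 3.1413 N/mm
Series: 1/k_eq = 1/2.1138 + 1/3.1413 = 0.79141; k_eq = 1.2636 N/mm
δ = F/k_eq = 15.2/1.2636 = 12.029 mm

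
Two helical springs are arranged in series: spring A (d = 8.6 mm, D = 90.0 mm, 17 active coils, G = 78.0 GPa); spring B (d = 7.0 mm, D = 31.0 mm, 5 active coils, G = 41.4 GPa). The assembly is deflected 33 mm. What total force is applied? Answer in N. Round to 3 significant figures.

k_A = Gd⁴/(8D³N_a) = (78.0×10³)(8.6⁴)/(8·90.0³·17) = 4.3035 N/mm
k_B = Gd⁴/(8D³N_a) = (41.4×10³)(7.0⁴)/(8·31.0³·5) = 83.416 N/mm
Series: 1/k_eq = 1/4.3035 + 1/83.416 = 0.24436; k_eq = 4.0924 N/mm
F = k_eq·δ = 4.0924·33 = 135.05 N

135 N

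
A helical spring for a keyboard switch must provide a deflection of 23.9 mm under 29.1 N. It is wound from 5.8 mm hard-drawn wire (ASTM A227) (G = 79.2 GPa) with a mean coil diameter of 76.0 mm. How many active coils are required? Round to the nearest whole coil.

Required rate k = F/δ = 29.1/23.9 = 1.2176 N/mm
N_a = Gd⁴/(8D³k) = (79.2×10³ × 5.8⁴)/(8 × 76.0³ × 1.2176)
    = 8.96266e+07 / 4.27588e+06 = 20.96 → 21 coils

21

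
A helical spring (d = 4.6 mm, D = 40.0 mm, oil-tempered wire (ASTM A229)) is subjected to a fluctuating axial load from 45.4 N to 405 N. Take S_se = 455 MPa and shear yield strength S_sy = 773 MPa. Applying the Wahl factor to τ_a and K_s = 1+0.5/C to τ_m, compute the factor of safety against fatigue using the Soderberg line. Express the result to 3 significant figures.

C = D/d = 40.0/4.6 = 8.6957; K_W = (4C−1)/(4C−4)+0.615/C = 1.1682; K_s = 1+0.5/C = 1.0575
F_a = (F_max−F_min)/2 = 179.8 N; F_m = (F_max+F_min)/2 = 225.2 N
τ_a = K_W·8F_aD/(πd³) = 1.1682 × 188.16 = 219.8 MPa
τ_m = K_s·8F_mD/(πd³) = 1.0575 × 235.66 = 249.22 MPa
Soderberg: 1/n_f = τ_a/S_se + τ_m/S_sy = 219.8/455 + 249.22/773 = 0.48308 + 0.32240 = 0.80548
n_f = 1/0.80548 = 1.242

1.24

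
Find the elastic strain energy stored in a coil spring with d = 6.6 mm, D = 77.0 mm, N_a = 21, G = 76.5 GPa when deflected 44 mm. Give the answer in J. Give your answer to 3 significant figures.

k = Gd⁴/(8D³N_a) = (76.5×10³)(6.6⁴)/(8·77.0³·21) = 1.8926 N/mm
U = ½kδ² = 0.5 × 1.8926 × 44² = 1832 N·mm = 1.832 J

1.83 J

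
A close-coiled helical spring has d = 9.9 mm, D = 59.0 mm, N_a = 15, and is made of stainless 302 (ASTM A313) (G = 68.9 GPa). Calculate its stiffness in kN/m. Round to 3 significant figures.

26.9 kN/m

k = Gd⁴/(8D³N_a) = (68.9×10³ × 9.9⁴) / (8 × 59.0³ × 15)
  = 6.61851e+08 / 2.46455e+07 = 26.855 N/mm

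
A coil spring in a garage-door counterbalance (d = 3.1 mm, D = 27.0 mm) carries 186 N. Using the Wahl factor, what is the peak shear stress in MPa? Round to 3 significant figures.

501 MPa

Spring index C = D/d = 27.0/3.1 = 8.7097
K_W = (4C−1)/(4C−4) + 0.615/C = 33.839/30.839 + 0.0706 = 1.1679
τ₀ = 8FD/(πd³) = 8·186·27.0/(π·3.1³) = 40176/93.591 = 429.27 MPa
τ_max = K·τ₀ = 1.1679 × 429.27 = 501.34 MPa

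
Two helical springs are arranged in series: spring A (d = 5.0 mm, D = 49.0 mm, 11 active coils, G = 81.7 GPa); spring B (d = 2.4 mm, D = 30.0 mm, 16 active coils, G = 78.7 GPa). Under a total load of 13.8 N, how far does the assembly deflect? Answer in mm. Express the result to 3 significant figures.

21.1 mm

k_A = Gd⁴/(8D³N_a) = (81.7×10³)(5.0⁴)/(8·49.0³·11) = 4.9321 N/mm
k_B = Gd⁴/(8D³N_a) = (78.7×10³)(2.4⁴)/(8·30.0³·16) = 0.75552 N/mm
Series: 1/k_eq = 1/4.9321 + 1/0.75552 = 1.5263; k_eq = 0.65516 N/mm
δ = F/k_eq = 13.8/0.65516 = 21.064 mm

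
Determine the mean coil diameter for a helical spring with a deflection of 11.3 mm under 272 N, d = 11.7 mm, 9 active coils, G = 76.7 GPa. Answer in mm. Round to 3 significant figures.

94.0 mm

Required rate k = F/δ = 272/11.3 = 24.071 N/mm
D = (Gd⁴/(8N_a·k))^(1/3) = (76.7×10³·11.7⁴/(8·9·24.071))^(1/3)
  = (829308)^(1/3) = 93.9518 mm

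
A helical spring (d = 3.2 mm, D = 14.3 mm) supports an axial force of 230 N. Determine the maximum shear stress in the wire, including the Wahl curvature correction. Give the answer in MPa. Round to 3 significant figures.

346 MPa

Spring index C = D/d = 14.3/3.2 = 4.4688
K_W = (4C−1)/(4C−4) + 0.615/C = 16.875/13.875 + 0.1376 = 1.3538
τ₀ = 8FD/(πd³) = 8·230·14.3/(π·3.2³) = 26312/102.94 = 255.6 MPa
τ_max = K·τ₀ = 1.3538 × 255.6 = 346.04 MPa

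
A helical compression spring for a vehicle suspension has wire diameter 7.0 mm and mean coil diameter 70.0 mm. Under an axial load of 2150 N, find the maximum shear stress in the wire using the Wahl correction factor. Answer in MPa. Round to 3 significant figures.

Spring index C = D/d = 70.0/7.0 = 10.0000
K_W = (4C−1)/(4C−4) + 0.615/C = 39.000/36.000 + 0.0615 = 1.1448
τ₀ = 8FD/(πd³) = 8·2150·70.0/(π·7.0³) = 1.204e+06/1077.6 = 1117.3 MPa
τ_max = K·τ₀ = 1.1448 × 1117.3 = 1279.2 MPa

1280 MPa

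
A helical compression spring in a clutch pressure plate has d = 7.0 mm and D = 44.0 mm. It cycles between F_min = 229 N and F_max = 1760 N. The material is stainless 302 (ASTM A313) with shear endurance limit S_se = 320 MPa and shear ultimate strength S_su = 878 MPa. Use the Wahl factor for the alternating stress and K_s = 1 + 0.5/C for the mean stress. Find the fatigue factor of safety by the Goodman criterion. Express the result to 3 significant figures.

0.731

C = D/d = 44.0/7.0 = 6.2857; K_W = (4C−1)/(4C−4)+0.615/C = 1.2397; K_s = 1+0.5/C = 1.0795
F_a = (F_max−F_min)/2 = 765.5 N; F_m = (F_max+F_min)/2 = 994.5 N
τ_a = K_W·8F_aD/(πd³) = 1.2397 × 250.06 = 310.01 MPa
τ_m = K_s·8F_mD/(πd³) = 1.0795 × 324.87 = 350.71 MPa
Goodman: 1/n_f = τ_a/S_se + τ_m/S_su = 310.01/320 + 350.71/878 = 0.96877 + 0.39944 = 1.3682
n_f = 1/1.3682 = 0.7309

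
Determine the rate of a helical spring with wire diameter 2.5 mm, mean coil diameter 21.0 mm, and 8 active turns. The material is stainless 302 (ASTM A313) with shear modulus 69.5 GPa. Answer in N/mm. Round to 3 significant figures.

4.58 N/mm

k = Gd⁴/(8D³N_a) = (69.5×10³ × 2.5⁴) / (8 × 21.0³ × 8)
  = 2.71484e+06 / 592704 = 4.5804 N/mm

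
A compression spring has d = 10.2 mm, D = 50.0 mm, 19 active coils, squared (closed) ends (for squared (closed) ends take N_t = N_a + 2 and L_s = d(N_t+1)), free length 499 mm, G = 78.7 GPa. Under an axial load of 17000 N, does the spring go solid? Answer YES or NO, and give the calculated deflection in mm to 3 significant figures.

YES, δ = 379 mm

k = Gd⁴/(8D³N_a) = (78.7×10³)(10.2⁴)/(8·50.0³·19) = 44.835 N/mm
N_t = 21; L_s = 10.2·22 = 224.4 mm; δ_solid = L₀ − L_s = 499 − 224.4 = 274.6 mm
δ = F/k = 17000/44.835 = 379.16 mm
δ ≥ δ_solid → spring goes solid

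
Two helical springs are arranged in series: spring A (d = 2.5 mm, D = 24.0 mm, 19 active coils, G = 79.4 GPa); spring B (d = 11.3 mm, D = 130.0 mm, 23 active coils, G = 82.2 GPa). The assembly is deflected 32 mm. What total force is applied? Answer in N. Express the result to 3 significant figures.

k_A = Gd⁴/(8D³N_a) = (79.4×10³)(2.5⁴)/(8·24.0³·19) = 1.4761 N/mm
k_B = Gd⁴/(8D³N_a) = (82.2×10³)(11.3⁴)/(8·130.0³·23) = 3.3154 N/mm
Series: 1/k_eq = 1/1.4761 + 1/3.3154 = 0.9791; k_eq = 1.0213 N/mm
F = k_eq·δ = 1.0213·32 = 32.683 N

32.7 N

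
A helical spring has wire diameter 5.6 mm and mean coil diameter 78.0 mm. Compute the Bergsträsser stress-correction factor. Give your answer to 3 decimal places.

1.095

C = D/d = 78.0/5.6 = 13.9286
K_B = (4C+2)/(4C−3) = 57.714/52.714 = 1.0949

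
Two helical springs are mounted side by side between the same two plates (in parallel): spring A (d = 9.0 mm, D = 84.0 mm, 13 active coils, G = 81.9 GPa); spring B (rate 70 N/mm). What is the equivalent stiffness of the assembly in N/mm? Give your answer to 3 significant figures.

78.7 N/mm

k_A = Gd⁴/(8D³N_a) = (81.9×10³)(9.0⁴)/(8·84.0³·13) = 8.7173 N/mm
Parallel: k_eq = 8.7173 + 70 = 78.717 N/mm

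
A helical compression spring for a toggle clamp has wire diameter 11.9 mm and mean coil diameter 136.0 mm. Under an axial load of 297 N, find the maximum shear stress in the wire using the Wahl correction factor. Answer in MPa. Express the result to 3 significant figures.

Spring index C = D/d = 136.0/11.9 = 11.4286
K_W = (4C−1)/(4C−4) + 0.615/C = 44.714/41.714 + 0.0538 = 1.1257
τ₀ = 8FD/(πd³) = 8·297·136.0/(π·11.9³) = 323136/5294.1 = 61.037 MPa
τ_max = K·τ₀ = 1.1257 × 61.037 = 68.711 MPa

68.7 MPa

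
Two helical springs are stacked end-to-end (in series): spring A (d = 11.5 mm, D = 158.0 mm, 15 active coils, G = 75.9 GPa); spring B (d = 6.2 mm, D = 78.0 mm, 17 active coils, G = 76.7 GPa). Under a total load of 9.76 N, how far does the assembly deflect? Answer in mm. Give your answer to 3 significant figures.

9.04 mm

k_A = Gd⁴/(8D³N_a) = (75.9×10³)(11.5⁴)/(8·158.0³·15) = 2.8047 N/mm
k_B = Gd⁴/(8D³N_a) = (76.7×10³)(6.2⁴)/(8·78.0³·17) = 1.7561 N/mm
Series: 1/k_eq = 1/2.8047 + 1/1.7561 = 0.92601; k_eq = 1.0799 N/mm
δ = F/k_eq = 9.76/1.0799 = 9.0378 mm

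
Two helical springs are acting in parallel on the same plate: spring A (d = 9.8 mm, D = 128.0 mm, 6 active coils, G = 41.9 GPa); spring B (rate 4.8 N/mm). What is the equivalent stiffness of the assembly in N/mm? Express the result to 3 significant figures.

k_A = Gd⁴/(8D³N_a) = (41.9×10³)(9.8⁴)/(8·128.0³·6) = 3.8393 N/mm
Parallel: k_eq = 3.8393 + 4.8 = 8.6393 N/mm

8.64 N/mm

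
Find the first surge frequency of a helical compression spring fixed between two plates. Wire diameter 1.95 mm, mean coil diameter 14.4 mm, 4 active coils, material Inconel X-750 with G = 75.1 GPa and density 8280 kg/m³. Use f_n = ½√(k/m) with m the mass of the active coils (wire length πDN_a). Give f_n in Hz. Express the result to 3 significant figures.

797 Hz

k = Gd⁴/(8D³N_a) = (75.1×10³)(1.95⁴)/(8·14.4³·4) = 11.364 N/mm = 11364 N/m
Wire length L = πDN_a = π·14.4·4 = 180.96 mm
m = ρ·(πd²/4)·L = 8280 × 2.9865×10⁻⁶ m² × 0.18096 m = 0.0044747 kg
f_n = ½√(k/m) = 0.5·√(11364/0.0044747) = 0.5·√(2.5397e+06) = 796.82 Hz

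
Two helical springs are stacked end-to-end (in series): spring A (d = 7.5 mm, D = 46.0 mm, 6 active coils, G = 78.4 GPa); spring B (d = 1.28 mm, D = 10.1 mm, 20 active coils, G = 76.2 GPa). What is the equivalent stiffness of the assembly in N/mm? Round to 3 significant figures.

k_A = Gd⁴/(8D³N_a) = (78.4×10³)(7.5⁴)/(8·46.0³·6) = 53.094 N/mm
k_B = Gd⁴/(8D³N_a) = (76.2×10³)(1.28⁴)/(8·10.1³·20) = 1.2408 N/mm
Series: 1/k_eq = 1/53.094 + 1/1.2408 = 0.82475; k_eq = 1.2125 N/mm

1.21 N/mm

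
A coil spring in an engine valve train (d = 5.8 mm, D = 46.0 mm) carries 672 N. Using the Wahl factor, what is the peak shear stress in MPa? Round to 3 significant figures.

Spring index C = D/d = 46.0/5.8 = 7.9310
K_W = (4C−1)/(4C−4) + 0.615/C = 30.724/27.724 + 0.0775 = 1.1858
τ₀ = 8FD/(πd³) = 8·672·46.0/(π·5.8³) = 247296/612.96 = 403.44 MPa
τ_max = K·τ₀ = 1.1858 × 403.44 = 478.38 MPa

478 MPa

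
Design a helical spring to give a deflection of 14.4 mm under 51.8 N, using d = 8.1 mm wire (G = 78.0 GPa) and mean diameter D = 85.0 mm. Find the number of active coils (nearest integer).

Required rate k = F/δ = 51.8/14.4 = 3.5972 N/mm
N_a = Gd⁴/(8D³k) = (78.0×10³ × 8.1⁴)/(8 × 85.0³ × 3.5972)
    = 3.35764e+08 / 1.76732e+07 = 19 → 19 coils

19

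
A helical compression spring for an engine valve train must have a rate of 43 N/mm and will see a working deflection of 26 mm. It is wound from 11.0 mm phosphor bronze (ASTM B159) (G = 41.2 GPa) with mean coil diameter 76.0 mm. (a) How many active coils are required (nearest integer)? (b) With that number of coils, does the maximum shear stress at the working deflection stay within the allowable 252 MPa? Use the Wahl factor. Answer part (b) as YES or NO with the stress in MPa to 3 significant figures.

(a) 4 coils; (b) YES, τ_max = 197 MPa

N_a = Gd⁴/(8D³k) = (41.2×10³)(11.0⁴)/(8·76.0³·43) = 3.995 → N_a = 4
Actual rate k = Gd⁴/(8D³·4) = 42.941 N/mm
Working load F = kδ = 42.941·26 = 1116.5 N
C = 76.0/11.0 = 6.9091; K_W = (4C−1)/(4C−4)+0.615/C = 1.2159
τ_max = K_W·8FD/(πd³) = 1.2159·162.34 = 197.4 MPa
τ_max ≤ 252 MPa → acceptable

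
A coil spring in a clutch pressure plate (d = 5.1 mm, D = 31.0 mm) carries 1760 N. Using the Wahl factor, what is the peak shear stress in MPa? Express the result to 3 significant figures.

1310 MPa

Spring index C = D/d = 31.0/5.1 = 6.0784
K_W = (4C−1)/(4C−4) + 0.615/C = 23.314/20.314 + 0.1012 = 1.2489
τ₀ = 8FD/(πd³) = 8·1760·31.0/(π·5.1³) = 436480/416.74 = 1047.4 MPa
τ_max = K·τ₀ = 1.2489 × 1047.4 = 1308 MPa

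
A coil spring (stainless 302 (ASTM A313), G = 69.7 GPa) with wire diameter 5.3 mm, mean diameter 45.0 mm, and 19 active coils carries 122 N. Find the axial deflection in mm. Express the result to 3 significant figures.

k = Gd⁴/(8D³N_a) = (69.7×10³)(5.3⁴)/(8·45.0³·19) = 3.9706 N/mm
δ = F/k = 122 / 3.9706 = 30.726 mm

30.7 mm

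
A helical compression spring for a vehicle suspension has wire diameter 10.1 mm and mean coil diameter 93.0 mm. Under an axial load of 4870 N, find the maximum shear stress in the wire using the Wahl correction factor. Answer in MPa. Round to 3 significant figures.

1300 MPa

Spring index C = D/d = 93.0/10.1 = 9.2079
K_W = (4C−1)/(4C−4) + 0.615/C = 35.832/32.832 + 0.0668 = 1.1582
τ₀ = 8FD/(πd³) = 8·4870·93.0/(π·10.1³) = 3.62328e+06/3236.8 = 1119.4 MPa
τ_max = K·τ₀ = 1.1582 × 1119.4 = 1296.5 MPa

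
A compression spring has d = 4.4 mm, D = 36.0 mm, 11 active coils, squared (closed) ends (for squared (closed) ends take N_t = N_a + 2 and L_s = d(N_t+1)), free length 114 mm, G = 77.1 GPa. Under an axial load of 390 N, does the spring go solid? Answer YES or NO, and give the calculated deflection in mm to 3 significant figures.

k = Gd⁴/(8D³N_a) = (77.1×10³)(4.4⁴)/(8·36.0³·11) = 7.0384 N/mm
N_t = 13; L_s = 4.4·14 = 61.6 mm; δ_solid = L₀ − L_s = 114 − 61.6 = 52.4 mm
δ = F/k = 390/7.0384 = 55.41 mm
δ ≥ δ_solid → spring goes solid

YES, δ = 55.4 mm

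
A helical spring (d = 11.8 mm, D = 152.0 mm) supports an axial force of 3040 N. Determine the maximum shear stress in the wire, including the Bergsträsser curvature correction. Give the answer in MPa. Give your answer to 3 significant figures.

Spring index C = D/d = 152.0/11.8 = 12.8814
K_B = (4C+2)/(4C−3) = 53.525/48.525 = 1.1030
τ₀ = 8FD/(πd³) = 8·3040·152.0/(π·11.8³) = 3.69664e+06/5161.7 = 716.16 MPa
τ_max = K·τ₀ = 1.1030 × 716.16 = 789.95 MPa

790 MPa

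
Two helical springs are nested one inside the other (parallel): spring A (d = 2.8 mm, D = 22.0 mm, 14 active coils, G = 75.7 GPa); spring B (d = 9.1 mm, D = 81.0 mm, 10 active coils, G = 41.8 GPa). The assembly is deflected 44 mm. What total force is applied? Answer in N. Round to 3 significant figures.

k_A = Gd⁴/(8D³N_a) = (75.7×10³)(2.8⁴)/(8·22.0³·14) = 3.9016 N/mm
k_B = Gd⁴/(8D³N_a) = (41.8×10³)(9.1⁴)/(8·81.0³·10) = 6.7421 N/mm
Parallel: k_eq = 3.9016 + 6.7421 = 10.644 N/mm
F = k_eq·δ = 10.644·44 = 468.32 N

468 N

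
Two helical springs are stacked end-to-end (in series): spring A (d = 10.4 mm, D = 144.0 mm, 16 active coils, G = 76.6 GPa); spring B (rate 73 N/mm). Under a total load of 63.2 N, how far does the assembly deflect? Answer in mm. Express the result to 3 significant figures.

27.8 mm

k_A = Gd⁴/(8D³N_a) = (76.6×10³)(10.4⁴)/(8·144.0³·16) = 2.3446 N/mm
Series: 1/k_eq = 1/2.3446 + 1/73 = 0.44021; k_eq = 2.2716 N/mm
δ = F/k_eq = 63.2/2.2716 = 27.822 mm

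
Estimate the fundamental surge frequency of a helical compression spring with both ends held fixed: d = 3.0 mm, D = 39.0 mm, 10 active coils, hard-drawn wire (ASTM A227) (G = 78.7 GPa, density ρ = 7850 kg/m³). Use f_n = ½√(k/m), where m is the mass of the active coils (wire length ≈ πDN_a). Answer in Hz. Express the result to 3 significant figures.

70.3 Hz

k = Gd⁴/(8D³N_a) = (78.7×10³)(3.0⁴)/(8·39.0³·10) = 1.3433 N/mm = 1343.3 N/m
Wire length L = πDN_a = π·39.0·10 = 1225.2 mm
m = ρ·(πd²/4)·L = 7850 × 7.0686×10⁻⁶ m² × 1.2252 m = 0.067986 kg
f_n = ½√(k/m) = 0.5·√(1343.3/0.067986) = 0.5·√(19759) = 70.283 Hz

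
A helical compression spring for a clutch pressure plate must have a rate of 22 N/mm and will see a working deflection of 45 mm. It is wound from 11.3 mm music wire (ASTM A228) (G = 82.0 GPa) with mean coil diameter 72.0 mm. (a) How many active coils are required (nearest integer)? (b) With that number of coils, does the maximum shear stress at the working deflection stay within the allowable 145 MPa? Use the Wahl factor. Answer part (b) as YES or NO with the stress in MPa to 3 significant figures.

N_a = Gd⁴/(8D³k) = (82.0×10³)(11.3⁴)/(8·72.0³·22) = 20.35 → N_a = 20
Actual rate k = Gd⁴/(8D³·20) = 22.388 N/mm
Working load F = kδ = 22.388·45 = 1007.4 N
C = 72.0/11.3 = 6.3717; K_W = (4C−1)/(4C−4)+0.615/C = 1.2361
τ_max = K_W·8FD/(πd³) = 1.2361·128.01 = 158.24 MPa
τ_max > 145 MPa → exceeds allowable

(a) 20 coils; (b) NO, τ_max = 158 MPa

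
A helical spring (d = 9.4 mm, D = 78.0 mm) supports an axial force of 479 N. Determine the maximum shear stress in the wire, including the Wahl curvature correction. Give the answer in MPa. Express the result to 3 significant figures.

Spring index C = D/d = 78.0/9.4 = 8.2979
K_W = (4C−1)/(4C−4) + 0.615/C = 32.191/29.191 + 0.0741 = 1.1769
τ₀ = 8FD/(πd³) = 8·479·78.0/(π·9.4³) = 298896/2609.4 = 114.55 MPa
τ_max = K·τ₀ = 1.1769 × 114.55 = 134.81 MPa

135 MPa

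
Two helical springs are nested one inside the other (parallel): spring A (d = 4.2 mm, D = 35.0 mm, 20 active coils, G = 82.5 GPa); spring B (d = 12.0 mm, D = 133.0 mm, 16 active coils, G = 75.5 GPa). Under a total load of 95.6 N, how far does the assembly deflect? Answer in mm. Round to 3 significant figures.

10.7 mm

k_A = Gd⁴/(8D³N_a) = (82.5×10³)(4.2⁴)/(8·35.0³·20) = 3.7422 N/mm
k_B = Gd⁴/(8D³N_a) = (75.5×10³)(12.0⁴)/(8·133.0³·16) = 5.1988 N/mm
Parallel: k_eq = 3.7422 + 5.1988 = 8.941 N/mm
δ = F/k_eq = 95.6/8.941 = 10.692 mm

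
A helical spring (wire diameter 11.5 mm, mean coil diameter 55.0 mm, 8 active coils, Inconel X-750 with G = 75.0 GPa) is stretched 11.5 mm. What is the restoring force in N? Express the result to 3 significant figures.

k = Gd⁴/(8D³N_a) = (75.0×10³)(11.5⁴)/(8·55.0³·8) = 123.19 N/mm
F = k·δ = 123.19 × 11.5 = 1416.7 N

1420 N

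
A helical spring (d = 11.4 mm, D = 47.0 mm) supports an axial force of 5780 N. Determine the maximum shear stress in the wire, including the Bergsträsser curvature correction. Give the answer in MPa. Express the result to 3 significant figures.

Spring index C = D/d = 47.0/11.4 = 4.1228
K_B = (4C+2)/(4C−3) = 18.491/13.491 = 1.3706
τ₀ = 8FD/(πd³) = 8·5780·47.0/(π·11.4³) = 2.17328e+06/4654.4 = 466.93 MPa
τ_max = K·τ₀ = 1.3706 × 466.93 = 639.98 MPa

640 MPa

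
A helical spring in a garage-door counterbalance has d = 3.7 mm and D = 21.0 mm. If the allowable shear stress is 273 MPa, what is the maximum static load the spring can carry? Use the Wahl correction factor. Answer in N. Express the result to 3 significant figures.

204 N

C = D/d = 21.0/3.7 = 5.6757
K_W = (4C−1)/(4C−4) + 0.615/C = 21.703/18.703 + 0.1084 = 1.2688
τ_max = K·8FD/(πd³) → F_max = τ_allow·πd³/(8DK)
F_max = 273·π·3.7³/(8·21.0·1.2688) = 43443/213.15 = 203.81 N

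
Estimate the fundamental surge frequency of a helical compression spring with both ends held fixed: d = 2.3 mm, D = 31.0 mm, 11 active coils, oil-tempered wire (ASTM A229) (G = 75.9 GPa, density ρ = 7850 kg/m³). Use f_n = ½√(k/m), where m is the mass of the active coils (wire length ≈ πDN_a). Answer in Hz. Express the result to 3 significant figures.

76.1 Hz

k = Gd⁴/(8D³N_a) = (75.9×10³)(2.3⁴)/(8·31.0³·11) = 0.81019 N/mm = 810.19 N/m
Wire length L = πDN_a = π·31.0·11 = 1071.3 mm
m = ρ·(πd²/4)·L = 7850 × 4.1548×10⁻⁶ m² × 1.0713 m = 0.03494 kg
f_n = ½√(k/m) = 0.5·√(810.19/0.03494) = 0.5·√(23188) = 76.138 Hz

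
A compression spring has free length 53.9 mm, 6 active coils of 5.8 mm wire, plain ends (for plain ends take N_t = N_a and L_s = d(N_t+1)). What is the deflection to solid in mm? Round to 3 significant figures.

N_t = 6; L_s = 5.8·7 = 40.6 mm
δ_solid = L₀ − L_s = 53.9 − 40.6 = 13.3 mm

13.3 mm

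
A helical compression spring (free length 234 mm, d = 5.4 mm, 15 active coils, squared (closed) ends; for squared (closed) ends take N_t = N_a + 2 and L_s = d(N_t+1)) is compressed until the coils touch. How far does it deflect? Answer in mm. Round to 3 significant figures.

N_t = 17; L_s = 5.4·18 = 97.2 mm
δ_solid = L₀ − L_s = 234 − 97.2 = 136.8 mm

137 mm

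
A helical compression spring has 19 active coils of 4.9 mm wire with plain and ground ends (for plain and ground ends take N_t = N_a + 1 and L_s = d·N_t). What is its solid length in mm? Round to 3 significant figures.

98.0 mm

plain and ground ends: N_t = N_a + 1 = 19 + 1 = 20
L_s = d·N_t = 4.9 × 20 = 98 mm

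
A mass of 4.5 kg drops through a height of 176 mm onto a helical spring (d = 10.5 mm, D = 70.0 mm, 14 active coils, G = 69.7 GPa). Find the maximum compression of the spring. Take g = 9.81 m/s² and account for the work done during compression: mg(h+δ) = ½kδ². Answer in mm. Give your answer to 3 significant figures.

28.6 mm

k = Gd⁴/(8D³N_a) = (69.7×10³)(10.5⁴)/(8·70.0³·14) = 22.054 N/mm
W = mg = 4.5 × 9.81 = 44.145 N
½kδ² − Wδ − Wh = 0 → δ = (W + √(W² + 2kWh))/k
δ = (44.145 + √(1948.8 + 342690))/22.054 = (44.145 + 587.06)/22.054 = 28.622 mm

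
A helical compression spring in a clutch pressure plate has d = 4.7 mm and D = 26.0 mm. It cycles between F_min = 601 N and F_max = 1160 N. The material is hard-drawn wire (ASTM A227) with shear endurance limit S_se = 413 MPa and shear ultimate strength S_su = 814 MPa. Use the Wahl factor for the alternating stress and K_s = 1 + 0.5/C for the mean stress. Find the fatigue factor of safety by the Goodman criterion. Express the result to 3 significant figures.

0.767

C = D/d = 26.0/4.7 = 5.5319; K_W = (4C−1)/(4C−4)+0.615/C = 1.2767; K_s = 1+0.5/C = 1.0904
F_a = (F_max−F_min)/2 = 279.5 N; F_m = (F_max+F_min)/2 = 880.5 N
τ_a = K_W·8F_aD/(πd³) = 1.2767 × 178.24 = 227.55 MPa
τ_m = K_s·8F_mD/(πd³) = 1.0904 × 561.5 = 612.25 MPa
Goodman: 1/n_f = τ_a/S_se + τ_m/S_su = 227.55/413 + 612.25/814 = 0.55097 + 0.75215 = 1.3031
n_f = 1/1.3031 = 0.7674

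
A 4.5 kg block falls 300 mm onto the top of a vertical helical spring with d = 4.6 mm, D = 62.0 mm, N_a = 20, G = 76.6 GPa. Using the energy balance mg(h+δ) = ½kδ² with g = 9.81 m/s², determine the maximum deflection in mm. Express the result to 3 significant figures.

228 mm

k = Gd⁴/(8D³N_a) = (76.6×10³)(4.6⁴)/(8·62.0³·20) = 0.89943 N/mm
W = mg = 4.5 × 9.81 = 44.145 N
½kδ² − Wδ − Wh = 0 → δ = (W + √(W² + 2kWh))/k
δ = (44.145 + √(1948.8 + 23823.1))/0.89943 = (44.145 + 160.54)/0.89943 = 227.57 mm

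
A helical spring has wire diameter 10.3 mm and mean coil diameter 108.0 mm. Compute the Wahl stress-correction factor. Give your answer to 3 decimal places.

1.138

C = D/d = 108.0/10.3 = 10.4854
K_W = (4C−1)/(4C−4) + 0.615/C = 40.942/37.942 + 0.0587 = 1.1377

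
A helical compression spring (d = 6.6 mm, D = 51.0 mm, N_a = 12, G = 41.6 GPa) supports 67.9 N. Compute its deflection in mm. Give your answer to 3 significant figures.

k = Gd⁴/(8D³N_a) = (41.6×10³)(6.6⁴)/(8·51.0³·12) = 6.1985 N/mm
δ = F/k = 67.9 / 6.1985 = 10.954 mm

11.0 mm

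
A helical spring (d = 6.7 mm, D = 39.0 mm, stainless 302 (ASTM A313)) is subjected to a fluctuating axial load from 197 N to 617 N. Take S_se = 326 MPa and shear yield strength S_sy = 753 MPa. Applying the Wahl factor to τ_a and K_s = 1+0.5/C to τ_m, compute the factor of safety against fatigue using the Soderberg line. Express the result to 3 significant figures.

C = D/d = 39.0/6.7 = 5.8209; K_W = (4C−1)/(4C−4)+0.615/C = 1.2612; K_s = 1+0.5/C = 1.0859
F_a = (F_max−F_min)/2 = 210 N; F_m = (F_max+F_min)/2 = 407 N
τ_a = K_W·8F_aD/(πd³) = 1.2612 × 69.343 = 87.457 MPa
τ_m = K_s·8F_mD/(πd³) = 1.0859 × 134.39 = 145.94 MPa
Soderberg: 1/n_f = τ_a/S_se + τ_m/S_sy = 87.457/326 + 145.94/753 = 0.26827 + 0.19381 = 0.46208
n_f = 1/0.46208 = 2.164

2.16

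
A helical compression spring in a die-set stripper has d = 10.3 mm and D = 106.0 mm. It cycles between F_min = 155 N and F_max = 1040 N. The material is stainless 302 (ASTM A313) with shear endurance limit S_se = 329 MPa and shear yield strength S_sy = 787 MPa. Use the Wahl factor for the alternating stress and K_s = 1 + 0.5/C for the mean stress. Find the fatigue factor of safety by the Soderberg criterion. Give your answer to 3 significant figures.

C = D/d = 106.0/10.3 = 10.2913; K_W = (4C−1)/(4C−4)+0.615/C = 1.1405; K_s = 1+0.5/C = 1.0486
F_a = (F_max−F_min)/2 = 442.5 N; F_m = (F_max+F_min)/2 = 597.5 N
τ_a = K_W·8F_aD/(πd³) = 1.1405 × 109.31 = 124.66 MPa
τ_m = K_s·8F_mD/(πd³) = 1.0486 × 147.6 = 154.77 MPa
Soderberg: 1/n_f = τ_a/S_se + τ_m/S_sy = 124.66/329 + 154.77/787 = 0.37891 + 0.19665 = 0.57557
n_f = 1/0.57557 = 1.737

1.74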